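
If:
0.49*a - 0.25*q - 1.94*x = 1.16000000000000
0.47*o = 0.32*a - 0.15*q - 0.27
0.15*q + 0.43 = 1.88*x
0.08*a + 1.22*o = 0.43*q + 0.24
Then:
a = 28.39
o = 9.05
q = 30.40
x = 2.65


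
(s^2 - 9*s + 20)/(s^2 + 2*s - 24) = (s - 5)/(s + 6)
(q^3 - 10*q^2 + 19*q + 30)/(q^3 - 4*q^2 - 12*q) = (q^2 - 4*q - 5)/(q*(q + 2))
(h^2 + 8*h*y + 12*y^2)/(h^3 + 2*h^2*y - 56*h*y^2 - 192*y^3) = (-h - 2*y)/(-h^2 + 4*h*y + 32*y^2)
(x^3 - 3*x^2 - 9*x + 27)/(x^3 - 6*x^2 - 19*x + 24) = (x^2 - 6*x + 9)/(x^2 - 9*x + 8)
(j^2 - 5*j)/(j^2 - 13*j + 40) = j/(j - 8)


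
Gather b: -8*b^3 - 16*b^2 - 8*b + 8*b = -8*b^3 - 16*b^2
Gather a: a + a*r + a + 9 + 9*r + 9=a*(r + 2) + 9*r + 18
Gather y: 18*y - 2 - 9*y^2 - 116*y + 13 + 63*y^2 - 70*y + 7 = 54*y^2 - 168*y + 18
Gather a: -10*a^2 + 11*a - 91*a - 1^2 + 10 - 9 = -10*a^2 - 80*a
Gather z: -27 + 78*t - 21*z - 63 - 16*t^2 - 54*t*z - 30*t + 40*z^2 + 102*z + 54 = -16*t^2 + 48*t + 40*z^2 + z*(81 - 54*t) - 36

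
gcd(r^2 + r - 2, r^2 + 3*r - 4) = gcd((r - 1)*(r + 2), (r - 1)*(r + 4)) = r - 1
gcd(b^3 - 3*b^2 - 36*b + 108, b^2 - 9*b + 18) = b^2 - 9*b + 18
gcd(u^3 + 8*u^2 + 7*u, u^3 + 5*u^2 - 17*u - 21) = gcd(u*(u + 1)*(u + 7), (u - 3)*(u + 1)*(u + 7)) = u^2 + 8*u + 7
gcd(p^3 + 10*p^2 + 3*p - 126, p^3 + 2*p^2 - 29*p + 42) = p^2 + 4*p - 21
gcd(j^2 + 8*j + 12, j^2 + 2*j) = j + 2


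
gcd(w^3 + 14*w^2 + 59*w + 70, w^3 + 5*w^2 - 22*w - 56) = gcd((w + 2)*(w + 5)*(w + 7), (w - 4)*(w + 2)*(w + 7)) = w^2 + 9*w + 14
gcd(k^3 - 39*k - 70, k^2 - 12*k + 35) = k - 7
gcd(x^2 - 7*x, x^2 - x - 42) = x - 7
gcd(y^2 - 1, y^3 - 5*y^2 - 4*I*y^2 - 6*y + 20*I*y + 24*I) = y + 1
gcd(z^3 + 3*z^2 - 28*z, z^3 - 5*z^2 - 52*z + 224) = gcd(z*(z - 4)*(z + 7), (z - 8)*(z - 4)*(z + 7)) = z^2 + 3*z - 28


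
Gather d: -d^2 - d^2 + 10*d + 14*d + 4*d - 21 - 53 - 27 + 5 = -2*d^2 + 28*d - 96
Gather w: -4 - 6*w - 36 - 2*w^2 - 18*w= -2*w^2 - 24*w - 40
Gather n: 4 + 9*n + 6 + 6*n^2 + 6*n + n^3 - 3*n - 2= n^3 + 6*n^2 + 12*n + 8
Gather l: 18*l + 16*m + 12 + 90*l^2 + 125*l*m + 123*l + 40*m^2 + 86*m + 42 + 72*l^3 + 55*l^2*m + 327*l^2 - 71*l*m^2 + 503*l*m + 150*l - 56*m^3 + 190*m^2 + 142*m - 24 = 72*l^3 + l^2*(55*m + 417) + l*(-71*m^2 + 628*m + 291) - 56*m^3 + 230*m^2 + 244*m + 30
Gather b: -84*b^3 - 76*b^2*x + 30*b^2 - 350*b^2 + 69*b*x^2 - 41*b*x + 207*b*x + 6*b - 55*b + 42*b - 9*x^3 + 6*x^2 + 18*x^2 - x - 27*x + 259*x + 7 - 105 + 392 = -84*b^3 + b^2*(-76*x - 320) + b*(69*x^2 + 166*x - 7) - 9*x^3 + 24*x^2 + 231*x + 294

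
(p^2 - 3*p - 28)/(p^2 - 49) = (p + 4)/(p + 7)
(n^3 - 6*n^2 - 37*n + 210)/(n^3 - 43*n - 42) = (n - 5)/(n + 1)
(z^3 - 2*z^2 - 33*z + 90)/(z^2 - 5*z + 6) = (z^2 + z - 30)/(z - 2)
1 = 1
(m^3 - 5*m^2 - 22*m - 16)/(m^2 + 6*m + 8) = (m^2 - 7*m - 8)/(m + 4)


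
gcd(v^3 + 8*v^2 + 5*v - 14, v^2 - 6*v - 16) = v + 2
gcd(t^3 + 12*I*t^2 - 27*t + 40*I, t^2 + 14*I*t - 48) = t + 8*I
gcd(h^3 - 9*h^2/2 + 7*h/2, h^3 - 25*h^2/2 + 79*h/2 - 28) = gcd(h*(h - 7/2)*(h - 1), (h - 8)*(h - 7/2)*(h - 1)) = h^2 - 9*h/2 + 7/2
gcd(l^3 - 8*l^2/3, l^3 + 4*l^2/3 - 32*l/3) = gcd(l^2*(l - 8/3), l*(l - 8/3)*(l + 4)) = l^2 - 8*l/3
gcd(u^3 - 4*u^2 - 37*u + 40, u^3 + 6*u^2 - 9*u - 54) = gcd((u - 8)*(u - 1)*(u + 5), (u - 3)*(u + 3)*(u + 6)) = 1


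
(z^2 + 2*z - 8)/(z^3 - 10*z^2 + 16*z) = (z + 4)/(z*(z - 8))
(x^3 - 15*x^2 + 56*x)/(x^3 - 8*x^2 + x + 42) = x*(x - 8)/(x^2 - x - 6)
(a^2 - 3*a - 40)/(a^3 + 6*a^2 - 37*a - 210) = (a - 8)/(a^2 + a - 42)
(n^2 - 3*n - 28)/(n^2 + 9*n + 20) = (n - 7)/(n + 5)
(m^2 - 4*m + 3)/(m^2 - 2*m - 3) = (m - 1)/(m + 1)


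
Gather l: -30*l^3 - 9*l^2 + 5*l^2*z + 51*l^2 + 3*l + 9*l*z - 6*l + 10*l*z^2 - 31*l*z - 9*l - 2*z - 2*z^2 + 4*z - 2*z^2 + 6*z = -30*l^3 + l^2*(5*z + 42) + l*(10*z^2 - 22*z - 12) - 4*z^2 + 8*z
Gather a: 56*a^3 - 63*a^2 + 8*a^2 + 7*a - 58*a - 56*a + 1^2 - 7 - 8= 56*a^3 - 55*a^2 - 107*a - 14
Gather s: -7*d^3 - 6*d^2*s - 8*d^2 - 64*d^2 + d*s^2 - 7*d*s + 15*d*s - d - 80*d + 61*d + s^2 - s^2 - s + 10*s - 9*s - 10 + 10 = -7*d^3 - 72*d^2 + d*s^2 - 20*d + s*(-6*d^2 + 8*d)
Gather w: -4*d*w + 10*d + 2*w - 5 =10*d + w*(2 - 4*d) - 5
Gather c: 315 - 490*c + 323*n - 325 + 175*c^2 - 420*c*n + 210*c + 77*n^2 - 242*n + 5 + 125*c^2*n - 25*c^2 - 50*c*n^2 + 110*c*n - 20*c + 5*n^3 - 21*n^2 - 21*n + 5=c^2*(125*n + 150) + c*(-50*n^2 - 310*n - 300) + 5*n^3 + 56*n^2 + 60*n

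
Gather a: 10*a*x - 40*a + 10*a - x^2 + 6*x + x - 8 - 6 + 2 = a*(10*x - 30) - x^2 + 7*x - 12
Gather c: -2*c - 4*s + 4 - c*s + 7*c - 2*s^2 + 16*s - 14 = c*(5 - s) - 2*s^2 + 12*s - 10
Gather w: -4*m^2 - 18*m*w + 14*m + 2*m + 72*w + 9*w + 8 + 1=-4*m^2 + 16*m + w*(81 - 18*m) + 9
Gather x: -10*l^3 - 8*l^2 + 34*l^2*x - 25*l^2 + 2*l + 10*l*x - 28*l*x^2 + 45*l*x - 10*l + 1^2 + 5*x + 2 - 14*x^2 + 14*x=-10*l^3 - 33*l^2 - 8*l + x^2*(-28*l - 14) + x*(34*l^2 + 55*l + 19) + 3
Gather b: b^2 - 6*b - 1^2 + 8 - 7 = b^2 - 6*b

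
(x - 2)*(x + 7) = x^2 + 5*x - 14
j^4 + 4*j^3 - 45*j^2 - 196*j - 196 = (j - 7)*(j + 2)^2*(j + 7)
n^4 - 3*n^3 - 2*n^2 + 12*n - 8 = (n - 2)^2*(n - 1)*(n + 2)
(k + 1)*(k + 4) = k^2 + 5*k + 4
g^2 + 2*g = g*(g + 2)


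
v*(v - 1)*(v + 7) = v^3 + 6*v^2 - 7*v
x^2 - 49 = (x - 7)*(x + 7)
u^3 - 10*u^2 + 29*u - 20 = (u - 5)*(u - 4)*(u - 1)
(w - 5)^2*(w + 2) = w^3 - 8*w^2 + 5*w + 50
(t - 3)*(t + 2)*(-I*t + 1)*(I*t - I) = t^4 - 2*t^3 + I*t^3 - 5*t^2 - 2*I*t^2 + 6*t - 5*I*t + 6*I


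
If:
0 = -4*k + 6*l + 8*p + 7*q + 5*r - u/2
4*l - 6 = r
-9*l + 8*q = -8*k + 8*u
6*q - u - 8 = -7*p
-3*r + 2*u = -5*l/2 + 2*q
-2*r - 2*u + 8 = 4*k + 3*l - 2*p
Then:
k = 248/9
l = 56/9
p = 44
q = -503/9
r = 170/9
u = -106/3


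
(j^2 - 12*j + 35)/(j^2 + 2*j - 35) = (j - 7)/(j + 7)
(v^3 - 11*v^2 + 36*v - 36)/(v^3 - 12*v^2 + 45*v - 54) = (v - 2)/(v - 3)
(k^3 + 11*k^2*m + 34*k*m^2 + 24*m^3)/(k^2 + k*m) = k + 10*m + 24*m^2/k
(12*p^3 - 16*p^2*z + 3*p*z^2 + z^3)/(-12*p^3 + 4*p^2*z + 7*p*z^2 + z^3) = (-2*p + z)/(2*p + z)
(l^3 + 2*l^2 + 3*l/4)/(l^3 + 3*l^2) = (l^2 + 2*l + 3/4)/(l*(l + 3))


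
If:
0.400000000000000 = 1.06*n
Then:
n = 0.38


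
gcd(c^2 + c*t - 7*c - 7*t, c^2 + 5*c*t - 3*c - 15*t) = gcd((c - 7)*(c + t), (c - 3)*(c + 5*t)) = 1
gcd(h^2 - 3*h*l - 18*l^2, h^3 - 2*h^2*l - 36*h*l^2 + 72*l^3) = h - 6*l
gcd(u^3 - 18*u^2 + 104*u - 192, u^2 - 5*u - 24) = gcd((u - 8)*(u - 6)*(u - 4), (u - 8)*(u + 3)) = u - 8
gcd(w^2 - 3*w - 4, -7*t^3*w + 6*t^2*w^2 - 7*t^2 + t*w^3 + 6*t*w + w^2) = 1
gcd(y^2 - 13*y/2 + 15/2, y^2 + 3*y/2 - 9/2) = y - 3/2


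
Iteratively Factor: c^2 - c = (c - 1)*(c)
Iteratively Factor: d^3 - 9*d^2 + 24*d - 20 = (d - 2)*(d^2 - 7*d + 10) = (d - 5)*(d - 2)*(d - 2)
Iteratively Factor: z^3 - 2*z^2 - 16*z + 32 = (z - 4)*(z^2 + 2*z - 8) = (z - 4)*(z - 2)*(z + 4)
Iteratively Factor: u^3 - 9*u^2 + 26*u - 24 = (u - 4)*(u^2 - 5*u + 6) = (u - 4)*(u - 3)*(u - 2)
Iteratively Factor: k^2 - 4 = (k + 2)*(k - 2)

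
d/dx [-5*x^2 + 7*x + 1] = 7 - 10*x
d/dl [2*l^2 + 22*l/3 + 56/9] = 4*l + 22/3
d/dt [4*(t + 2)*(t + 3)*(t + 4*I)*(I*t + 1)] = 16*I*t^3 + t^2*(-36 + 60*I) + t*(-120 + 80*I) - 72 + 80*I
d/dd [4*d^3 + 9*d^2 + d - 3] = 12*d^2 + 18*d + 1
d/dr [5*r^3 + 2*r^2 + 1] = r*(15*r + 4)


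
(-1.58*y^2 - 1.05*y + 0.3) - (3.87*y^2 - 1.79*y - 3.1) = -5.45*y^2 + 0.74*y + 3.4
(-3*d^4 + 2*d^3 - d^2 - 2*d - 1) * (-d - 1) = 3*d^5 + d^4 - d^3 + 3*d^2 + 3*d + 1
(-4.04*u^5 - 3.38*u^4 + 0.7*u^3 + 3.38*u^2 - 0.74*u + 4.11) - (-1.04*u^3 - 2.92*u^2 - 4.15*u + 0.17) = -4.04*u^5 - 3.38*u^4 + 1.74*u^3 + 6.3*u^2 + 3.41*u + 3.94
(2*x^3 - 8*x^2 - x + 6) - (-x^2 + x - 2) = 2*x^3 - 7*x^2 - 2*x + 8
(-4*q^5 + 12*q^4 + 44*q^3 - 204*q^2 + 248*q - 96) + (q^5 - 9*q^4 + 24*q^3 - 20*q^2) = -3*q^5 + 3*q^4 + 68*q^3 - 224*q^2 + 248*q - 96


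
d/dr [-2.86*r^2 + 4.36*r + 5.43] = 4.36 - 5.72*r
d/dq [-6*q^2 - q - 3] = -12*q - 1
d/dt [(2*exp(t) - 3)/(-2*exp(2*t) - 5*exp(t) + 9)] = (4*exp(2*t) - 12*exp(t) + 3)*exp(t)/(4*exp(4*t) + 20*exp(3*t) - 11*exp(2*t) - 90*exp(t) + 81)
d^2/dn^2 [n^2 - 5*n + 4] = 2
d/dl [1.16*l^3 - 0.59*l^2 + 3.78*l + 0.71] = 3.48*l^2 - 1.18*l + 3.78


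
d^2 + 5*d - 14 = (d - 2)*(d + 7)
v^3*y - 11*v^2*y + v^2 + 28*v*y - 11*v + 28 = (v - 7)*(v - 4)*(v*y + 1)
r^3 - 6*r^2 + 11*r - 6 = (r - 3)*(r - 2)*(r - 1)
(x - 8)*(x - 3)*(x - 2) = x^3 - 13*x^2 + 46*x - 48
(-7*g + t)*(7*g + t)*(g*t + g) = -49*g^3*t - 49*g^3 + g*t^3 + g*t^2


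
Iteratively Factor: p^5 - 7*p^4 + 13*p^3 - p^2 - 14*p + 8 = (p - 2)*(p^4 - 5*p^3 + 3*p^2 + 5*p - 4) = (p - 2)*(p - 1)*(p^3 - 4*p^2 - p + 4) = (p - 4)*(p - 2)*(p - 1)*(p^2 - 1) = (p - 4)*(p - 2)*(p - 1)^2*(p + 1)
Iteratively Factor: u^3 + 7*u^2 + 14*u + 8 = (u + 2)*(u^2 + 5*u + 4) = (u + 2)*(u + 4)*(u + 1)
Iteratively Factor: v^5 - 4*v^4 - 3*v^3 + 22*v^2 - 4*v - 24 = (v - 2)*(v^4 - 2*v^3 - 7*v^2 + 8*v + 12) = (v - 2)*(v + 1)*(v^3 - 3*v^2 - 4*v + 12) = (v - 2)^2*(v + 1)*(v^2 - v - 6) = (v - 3)*(v - 2)^2*(v + 1)*(v + 2)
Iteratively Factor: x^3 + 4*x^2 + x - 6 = (x + 2)*(x^2 + 2*x - 3) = (x - 1)*(x + 2)*(x + 3)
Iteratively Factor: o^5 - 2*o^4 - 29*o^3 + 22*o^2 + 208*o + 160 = (o - 4)*(o^4 + 2*o^3 - 21*o^2 - 62*o - 40) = (o - 4)*(o + 2)*(o^3 - 21*o - 20) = (o - 5)*(o - 4)*(o + 2)*(o^2 + 5*o + 4) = (o - 5)*(o - 4)*(o + 2)*(o + 4)*(o + 1)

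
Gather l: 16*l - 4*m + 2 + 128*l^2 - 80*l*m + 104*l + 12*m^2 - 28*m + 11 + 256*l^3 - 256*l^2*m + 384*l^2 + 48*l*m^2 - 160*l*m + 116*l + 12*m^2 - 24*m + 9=256*l^3 + l^2*(512 - 256*m) + l*(48*m^2 - 240*m + 236) + 24*m^2 - 56*m + 22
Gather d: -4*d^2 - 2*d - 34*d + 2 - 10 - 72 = -4*d^2 - 36*d - 80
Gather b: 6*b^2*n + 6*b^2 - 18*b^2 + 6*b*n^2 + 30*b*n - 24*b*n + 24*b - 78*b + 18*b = b^2*(6*n - 12) + b*(6*n^2 + 6*n - 36)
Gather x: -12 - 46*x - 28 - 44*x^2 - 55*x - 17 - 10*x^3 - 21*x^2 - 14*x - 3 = -10*x^3 - 65*x^2 - 115*x - 60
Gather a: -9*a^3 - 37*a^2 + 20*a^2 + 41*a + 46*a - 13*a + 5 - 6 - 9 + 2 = -9*a^3 - 17*a^2 + 74*a - 8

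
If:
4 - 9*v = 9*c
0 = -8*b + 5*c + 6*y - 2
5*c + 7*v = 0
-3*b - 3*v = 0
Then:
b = 10/9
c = 14/9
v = -10/9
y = 14/27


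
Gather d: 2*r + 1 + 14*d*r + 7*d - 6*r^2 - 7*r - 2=d*(14*r + 7) - 6*r^2 - 5*r - 1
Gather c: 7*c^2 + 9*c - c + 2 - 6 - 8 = 7*c^2 + 8*c - 12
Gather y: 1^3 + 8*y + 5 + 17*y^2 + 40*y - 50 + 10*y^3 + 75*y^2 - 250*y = 10*y^3 + 92*y^2 - 202*y - 44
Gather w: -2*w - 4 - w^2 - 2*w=-w^2 - 4*w - 4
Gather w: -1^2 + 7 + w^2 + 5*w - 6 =w^2 + 5*w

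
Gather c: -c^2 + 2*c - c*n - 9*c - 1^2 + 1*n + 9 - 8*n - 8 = -c^2 + c*(-n - 7) - 7*n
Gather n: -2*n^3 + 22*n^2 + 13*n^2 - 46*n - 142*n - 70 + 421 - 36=-2*n^3 + 35*n^2 - 188*n + 315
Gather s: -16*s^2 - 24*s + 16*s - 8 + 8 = -16*s^2 - 8*s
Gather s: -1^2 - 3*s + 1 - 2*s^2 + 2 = -2*s^2 - 3*s + 2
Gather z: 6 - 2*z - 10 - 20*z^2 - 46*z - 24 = -20*z^2 - 48*z - 28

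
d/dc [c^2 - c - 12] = 2*c - 1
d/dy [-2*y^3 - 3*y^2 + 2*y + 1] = -6*y^2 - 6*y + 2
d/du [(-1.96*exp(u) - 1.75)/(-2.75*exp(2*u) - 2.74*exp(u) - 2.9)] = (-5.39*exp(2*u) - 9.625*exp(u) + 0.889)*exp(u)/(7.5625*exp(4*u) + 15.07*exp(3*u) + 23.4576*exp(2*u) + 15.892*exp(u) + 8.41)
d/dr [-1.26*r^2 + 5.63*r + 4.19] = 5.63 - 2.52*r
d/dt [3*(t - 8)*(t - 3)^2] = 3*(t - 3)*(3*t - 19)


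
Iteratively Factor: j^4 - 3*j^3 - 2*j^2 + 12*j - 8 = (j - 2)*(j^3 - j^2 - 4*j + 4) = (j - 2)^2*(j^2 + j - 2) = (j - 2)^2*(j + 2)*(j - 1)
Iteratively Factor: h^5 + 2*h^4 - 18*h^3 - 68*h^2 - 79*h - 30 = (h + 1)*(h^4 + h^3 - 19*h^2 - 49*h - 30) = (h + 1)*(h + 2)*(h^3 - h^2 - 17*h - 15) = (h + 1)^2*(h + 2)*(h^2 - 2*h - 15) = (h - 5)*(h + 1)^2*(h + 2)*(h + 3)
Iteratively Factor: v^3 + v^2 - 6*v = (v)*(v^2 + v - 6) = v*(v + 3)*(v - 2)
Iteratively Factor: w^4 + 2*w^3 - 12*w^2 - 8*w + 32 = (w - 2)*(w^3 + 4*w^2 - 4*w - 16) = (w - 2)*(w + 2)*(w^2 + 2*w - 8) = (w - 2)*(w + 2)*(w + 4)*(w - 2)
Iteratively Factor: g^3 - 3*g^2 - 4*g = (g)*(g^2 - 3*g - 4) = g*(g + 1)*(g - 4)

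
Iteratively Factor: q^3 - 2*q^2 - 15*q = (q - 5)*(q^2 + 3*q) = (q - 5)*(q + 3)*(q)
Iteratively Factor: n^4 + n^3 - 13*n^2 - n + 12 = (n - 3)*(n^3 + 4*n^2 - n - 4) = (n - 3)*(n - 1)*(n^2 + 5*n + 4) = (n - 3)*(n - 1)*(n + 4)*(n + 1)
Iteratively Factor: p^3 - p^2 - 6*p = (p + 2)*(p^2 - 3*p) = p*(p + 2)*(p - 3)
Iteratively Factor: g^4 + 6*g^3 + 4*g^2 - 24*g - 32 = (g + 2)*(g^3 + 4*g^2 - 4*g - 16) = (g + 2)^2*(g^2 + 2*g - 8) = (g - 2)*(g + 2)^2*(g + 4)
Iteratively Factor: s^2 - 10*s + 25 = (s - 5)*(s - 5)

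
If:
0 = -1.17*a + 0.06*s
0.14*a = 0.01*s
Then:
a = 0.00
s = 0.00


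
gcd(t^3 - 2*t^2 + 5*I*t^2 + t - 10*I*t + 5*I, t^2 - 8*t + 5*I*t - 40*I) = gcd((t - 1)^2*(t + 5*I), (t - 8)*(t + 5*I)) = t + 5*I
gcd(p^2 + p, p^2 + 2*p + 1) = p + 1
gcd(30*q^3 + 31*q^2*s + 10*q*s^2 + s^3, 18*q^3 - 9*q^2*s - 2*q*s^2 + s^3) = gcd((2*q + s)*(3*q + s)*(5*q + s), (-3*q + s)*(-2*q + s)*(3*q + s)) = 3*q + s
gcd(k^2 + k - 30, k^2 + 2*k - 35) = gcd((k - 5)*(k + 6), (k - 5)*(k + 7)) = k - 5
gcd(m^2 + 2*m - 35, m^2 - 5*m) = m - 5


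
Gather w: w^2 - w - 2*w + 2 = w^2 - 3*w + 2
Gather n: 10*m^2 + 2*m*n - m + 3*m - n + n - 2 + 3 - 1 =10*m^2 + 2*m*n + 2*m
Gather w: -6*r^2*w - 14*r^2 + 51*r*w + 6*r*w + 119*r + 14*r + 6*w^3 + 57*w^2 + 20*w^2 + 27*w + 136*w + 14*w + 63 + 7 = -14*r^2 + 133*r + 6*w^3 + 77*w^2 + w*(-6*r^2 + 57*r + 177) + 70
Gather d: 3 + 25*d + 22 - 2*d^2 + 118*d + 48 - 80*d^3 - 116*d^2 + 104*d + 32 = -80*d^3 - 118*d^2 + 247*d + 105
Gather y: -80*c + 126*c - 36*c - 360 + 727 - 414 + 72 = 10*c + 25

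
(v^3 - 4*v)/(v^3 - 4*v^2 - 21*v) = (4 - v^2)/(-v^2 + 4*v + 21)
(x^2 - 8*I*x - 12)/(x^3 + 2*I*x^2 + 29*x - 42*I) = (x - 6*I)/(x^2 + 4*I*x + 21)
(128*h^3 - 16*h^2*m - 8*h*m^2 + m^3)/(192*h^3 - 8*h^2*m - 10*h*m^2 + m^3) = (4*h - m)/(6*h - m)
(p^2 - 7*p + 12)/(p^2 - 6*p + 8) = (p - 3)/(p - 2)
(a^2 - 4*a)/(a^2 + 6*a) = (a - 4)/(a + 6)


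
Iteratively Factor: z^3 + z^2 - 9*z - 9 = (z + 3)*(z^2 - 2*z - 3) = (z + 1)*(z + 3)*(z - 3)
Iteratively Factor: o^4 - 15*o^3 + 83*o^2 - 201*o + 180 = (o - 3)*(o^3 - 12*o^2 + 47*o - 60) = (o - 3)^2*(o^2 - 9*o + 20) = (o - 4)*(o - 3)^2*(o - 5)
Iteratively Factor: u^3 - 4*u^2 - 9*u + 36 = (u + 3)*(u^2 - 7*u + 12) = (u - 3)*(u + 3)*(u - 4)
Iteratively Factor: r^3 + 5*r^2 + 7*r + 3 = (r + 1)*(r^2 + 4*r + 3) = (r + 1)^2*(r + 3)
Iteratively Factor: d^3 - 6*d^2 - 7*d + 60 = (d - 5)*(d^2 - d - 12) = (d - 5)*(d - 4)*(d + 3)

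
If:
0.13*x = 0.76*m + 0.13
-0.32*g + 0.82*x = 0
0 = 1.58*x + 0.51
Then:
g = -0.83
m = -0.23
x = -0.32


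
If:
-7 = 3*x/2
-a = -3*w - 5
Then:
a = 3*w + 5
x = -14/3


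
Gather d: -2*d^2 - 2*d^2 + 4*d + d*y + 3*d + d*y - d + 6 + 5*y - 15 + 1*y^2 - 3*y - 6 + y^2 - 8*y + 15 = -4*d^2 + d*(2*y + 6) + 2*y^2 - 6*y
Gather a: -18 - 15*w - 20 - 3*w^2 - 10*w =-3*w^2 - 25*w - 38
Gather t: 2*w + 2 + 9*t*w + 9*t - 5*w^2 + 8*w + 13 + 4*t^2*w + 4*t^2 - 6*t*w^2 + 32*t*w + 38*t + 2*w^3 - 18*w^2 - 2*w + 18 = t^2*(4*w + 4) + t*(-6*w^2 + 41*w + 47) + 2*w^3 - 23*w^2 + 8*w + 33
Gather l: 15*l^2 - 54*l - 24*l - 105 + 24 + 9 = 15*l^2 - 78*l - 72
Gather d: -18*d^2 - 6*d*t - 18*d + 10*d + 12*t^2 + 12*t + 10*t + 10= -18*d^2 + d*(-6*t - 8) + 12*t^2 + 22*t + 10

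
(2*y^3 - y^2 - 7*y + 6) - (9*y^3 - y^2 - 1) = -7*y^3 - 7*y + 7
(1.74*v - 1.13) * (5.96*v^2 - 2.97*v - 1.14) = 10.3704*v^3 - 11.9026*v^2 + 1.3725*v + 1.2882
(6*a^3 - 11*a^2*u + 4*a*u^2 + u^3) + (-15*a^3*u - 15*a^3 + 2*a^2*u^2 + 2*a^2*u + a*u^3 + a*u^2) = -15*a^3*u - 9*a^3 + 2*a^2*u^2 - 9*a^2*u + a*u^3 + 5*a*u^2 + u^3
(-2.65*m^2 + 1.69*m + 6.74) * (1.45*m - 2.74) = -3.8425*m^3 + 9.7115*m^2 + 5.1424*m - 18.4676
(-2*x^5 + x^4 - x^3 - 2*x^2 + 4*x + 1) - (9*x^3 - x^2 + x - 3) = -2*x^5 + x^4 - 10*x^3 - x^2 + 3*x + 4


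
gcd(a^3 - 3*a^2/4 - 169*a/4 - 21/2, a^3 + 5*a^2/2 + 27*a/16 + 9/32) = a + 1/4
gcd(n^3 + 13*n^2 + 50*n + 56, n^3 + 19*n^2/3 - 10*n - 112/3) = n^2 + 9*n + 14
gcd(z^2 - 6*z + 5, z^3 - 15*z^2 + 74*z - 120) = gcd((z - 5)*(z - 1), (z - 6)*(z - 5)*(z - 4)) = z - 5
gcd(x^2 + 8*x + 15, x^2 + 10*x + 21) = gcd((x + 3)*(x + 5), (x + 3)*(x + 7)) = x + 3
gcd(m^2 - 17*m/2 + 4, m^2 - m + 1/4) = m - 1/2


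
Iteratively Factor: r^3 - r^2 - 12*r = (r + 3)*(r^2 - 4*r) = (r - 4)*(r + 3)*(r)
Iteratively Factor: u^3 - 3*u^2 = (u)*(u^2 - 3*u) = u^2*(u - 3)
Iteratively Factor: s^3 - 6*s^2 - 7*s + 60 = (s - 5)*(s^2 - s - 12) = (s - 5)*(s - 4)*(s + 3)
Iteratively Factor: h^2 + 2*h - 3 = (h + 3)*(h - 1)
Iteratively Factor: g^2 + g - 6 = (g + 3)*(g - 2)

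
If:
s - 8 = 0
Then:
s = 8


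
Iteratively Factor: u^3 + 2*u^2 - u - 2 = (u + 1)*(u^2 + u - 2) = (u - 1)*(u + 1)*(u + 2)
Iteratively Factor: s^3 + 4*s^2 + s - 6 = (s + 3)*(s^2 + s - 2) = (s + 2)*(s + 3)*(s - 1)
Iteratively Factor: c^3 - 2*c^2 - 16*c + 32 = (c - 2)*(c^2 - 16) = (c - 4)*(c - 2)*(c + 4)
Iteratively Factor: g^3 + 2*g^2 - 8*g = (g)*(g^2 + 2*g - 8) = g*(g + 4)*(g - 2)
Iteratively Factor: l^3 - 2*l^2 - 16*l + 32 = (l - 2)*(l^2 - 16) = (l - 4)*(l - 2)*(l + 4)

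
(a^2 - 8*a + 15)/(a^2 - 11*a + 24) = (a - 5)/(a - 8)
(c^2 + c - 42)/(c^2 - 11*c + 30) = (c + 7)/(c - 5)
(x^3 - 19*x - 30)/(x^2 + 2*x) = x - 2 - 15/x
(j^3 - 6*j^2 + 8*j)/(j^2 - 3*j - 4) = j*(j - 2)/(j + 1)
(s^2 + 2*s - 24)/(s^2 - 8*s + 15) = (s^2 + 2*s - 24)/(s^2 - 8*s + 15)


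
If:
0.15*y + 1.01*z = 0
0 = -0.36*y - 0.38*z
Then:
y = 0.00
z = 0.00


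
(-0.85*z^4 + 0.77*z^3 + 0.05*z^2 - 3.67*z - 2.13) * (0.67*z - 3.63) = -0.5695*z^5 + 3.6014*z^4 - 2.7616*z^3 - 2.6404*z^2 + 11.895*z + 7.7319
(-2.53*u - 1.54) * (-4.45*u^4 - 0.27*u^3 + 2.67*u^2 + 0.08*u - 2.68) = 11.2585*u^5 + 7.5361*u^4 - 6.3393*u^3 - 4.3142*u^2 + 6.6572*u + 4.1272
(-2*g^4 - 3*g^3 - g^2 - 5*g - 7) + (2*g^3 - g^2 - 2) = -2*g^4 - g^3 - 2*g^2 - 5*g - 9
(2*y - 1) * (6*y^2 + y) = 12*y^3 - 4*y^2 - y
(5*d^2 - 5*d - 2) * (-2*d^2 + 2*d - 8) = -10*d^4 + 20*d^3 - 46*d^2 + 36*d + 16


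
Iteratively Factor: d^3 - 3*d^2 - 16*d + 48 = (d - 4)*(d^2 + d - 12) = (d - 4)*(d + 4)*(d - 3)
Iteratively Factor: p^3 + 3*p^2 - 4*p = (p)*(p^2 + 3*p - 4) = p*(p + 4)*(p - 1)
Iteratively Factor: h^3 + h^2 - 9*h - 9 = (h + 1)*(h^2 - 9) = (h - 3)*(h + 1)*(h + 3)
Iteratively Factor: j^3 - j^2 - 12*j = (j)*(j^2 - j - 12) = j*(j + 3)*(j - 4)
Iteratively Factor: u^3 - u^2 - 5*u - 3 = (u - 3)*(u^2 + 2*u + 1) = (u - 3)*(u + 1)*(u + 1)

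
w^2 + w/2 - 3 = (w - 3/2)*(w + 2)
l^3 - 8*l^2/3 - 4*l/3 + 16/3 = (l - 2)^2*(l + 4/3)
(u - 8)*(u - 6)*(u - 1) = u^3 - 15*u^2 + 62*u - 48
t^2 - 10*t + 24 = (t - 6)*(t - 4)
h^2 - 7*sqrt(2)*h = h*(h - 7*sqrt(2))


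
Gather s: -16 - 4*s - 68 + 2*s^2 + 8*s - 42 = 2*s^2 + 4*s - 126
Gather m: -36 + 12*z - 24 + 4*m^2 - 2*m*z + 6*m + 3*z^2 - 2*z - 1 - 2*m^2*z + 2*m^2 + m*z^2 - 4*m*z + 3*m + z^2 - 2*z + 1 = m^2*(6 - 2*z) + m*(z^2 - 6*z + 9) + 4*z^2 + 8*z - 60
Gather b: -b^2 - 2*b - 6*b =-b^2 - 8*b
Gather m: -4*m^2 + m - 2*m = -4*m^2 - m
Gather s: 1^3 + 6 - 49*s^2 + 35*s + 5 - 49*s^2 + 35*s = -98*s^2 + 70*s + 12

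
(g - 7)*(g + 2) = g^2 - 5*g - 14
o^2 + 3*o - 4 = (o - 1)*(o + 4)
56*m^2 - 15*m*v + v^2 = (-8*m + v)*(-7*m + v)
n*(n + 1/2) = n^2 + n/2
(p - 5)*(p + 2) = p^2 - 3*p - 10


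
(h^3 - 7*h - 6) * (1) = h^3 - 7*h - 6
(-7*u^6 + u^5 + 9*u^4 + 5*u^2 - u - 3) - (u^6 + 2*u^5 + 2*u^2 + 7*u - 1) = -8*u^6 - u^5 + 9*u^4 + 3*u^2 - 8*u - 2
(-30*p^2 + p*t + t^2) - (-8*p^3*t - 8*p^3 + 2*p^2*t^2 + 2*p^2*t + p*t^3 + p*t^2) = 8*p^3*t + 8*p^3 - 2*p^2*t^2 - 2*p^2*t - 30*p^2 - p*t^3 - p*t^2 + p*t + t^2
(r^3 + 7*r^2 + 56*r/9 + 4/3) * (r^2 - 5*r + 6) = r^5 + 2*r^4 - 205*r^3/9 + 110*r^2/9 + 92*r/3 + 8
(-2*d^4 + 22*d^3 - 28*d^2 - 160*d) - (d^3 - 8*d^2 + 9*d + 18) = -2*d^4 + 21*d^3 - 20*d^2 - 169*d - 18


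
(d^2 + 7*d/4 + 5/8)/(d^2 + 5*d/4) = (d + 1/2)/d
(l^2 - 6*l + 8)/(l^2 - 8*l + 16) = (l - 2)/(l - 4)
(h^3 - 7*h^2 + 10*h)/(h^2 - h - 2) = h*(h - 5)/(h + 1)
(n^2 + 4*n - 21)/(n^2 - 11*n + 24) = (n + 7)/(n - 8)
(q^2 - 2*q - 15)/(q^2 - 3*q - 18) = (q - 5)/(q - 6)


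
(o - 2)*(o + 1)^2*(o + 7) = o^4 + 7*o^3 - 3*o^2 - 23*o - 14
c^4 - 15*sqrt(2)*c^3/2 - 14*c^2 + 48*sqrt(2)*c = c*(c - 8*sqrt(2))*(c - 3*sqrt(2)/2)*(c + 2*sqrt(2))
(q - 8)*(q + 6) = q^2 - 2*q - 48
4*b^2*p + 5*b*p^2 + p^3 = p*(b + p)*(4*b + p)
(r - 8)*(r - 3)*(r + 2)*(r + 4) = r^4 - 5*r^3 - 34*r^2 + 56*r + 192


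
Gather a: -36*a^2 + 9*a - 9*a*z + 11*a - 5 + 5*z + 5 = -36*a^2 + a*(20 - 9*z) + 5*z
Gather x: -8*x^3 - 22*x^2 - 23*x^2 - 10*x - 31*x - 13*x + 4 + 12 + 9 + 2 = -8*x^3 - 45*x^2 - 54*x + 27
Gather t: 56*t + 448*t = 504*t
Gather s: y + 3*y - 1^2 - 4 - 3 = 4*y - 8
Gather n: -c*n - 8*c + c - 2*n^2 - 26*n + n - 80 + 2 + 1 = -7*c - 2*n^2 + n*(-c - 25) - 77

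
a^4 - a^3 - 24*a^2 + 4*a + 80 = (a - 5)*(a - 2)*(a + 2)*(a + 4)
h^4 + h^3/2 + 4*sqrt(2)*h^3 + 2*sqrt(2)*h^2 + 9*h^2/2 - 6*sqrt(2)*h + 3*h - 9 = (h - 1)*(h + 3/2)*(h + sqrt(2))*(h + 3*sqrt(2))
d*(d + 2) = d^2 + 2*d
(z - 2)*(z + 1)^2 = z^3 - 3*z - 2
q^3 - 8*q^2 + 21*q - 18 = (q - 3)^2*(q - 2)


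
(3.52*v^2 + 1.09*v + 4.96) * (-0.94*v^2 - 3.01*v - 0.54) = -3.3088*v^4 - 11.6198*v^3 - 9.8441*v^2 - 15.5182*v - 2.6784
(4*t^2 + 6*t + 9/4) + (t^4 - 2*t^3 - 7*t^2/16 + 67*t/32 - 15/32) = t^4 - 2*t^3 + 57*t^2/16 + 259*t/32 + 57/32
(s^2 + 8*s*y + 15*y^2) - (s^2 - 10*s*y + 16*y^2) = 18*s*y - y^2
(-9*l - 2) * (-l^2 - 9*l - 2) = 9*l^3 + 83*l^2 + 36*l + 4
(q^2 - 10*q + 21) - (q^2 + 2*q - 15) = 36 - 12*q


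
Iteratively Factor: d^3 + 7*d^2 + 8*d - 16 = (d + 4)*(d^2 + 3*d - 4) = (d - 1)*(d + 4)*(d + 4)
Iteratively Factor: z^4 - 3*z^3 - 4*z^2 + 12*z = (z)*(z^3 - 3*z^2 - 4*z + 12) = z*(z + 2)*(z^2 - 5*z + 6) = z*(z - 3)*(z + 2)*(z - 2)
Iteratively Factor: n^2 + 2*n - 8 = (n + 4)*(n - 2)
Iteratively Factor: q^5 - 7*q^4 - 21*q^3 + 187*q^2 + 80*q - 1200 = (q - 5)*(q^4 - 2*q^3 - 31*q^2 + 32*q + 240) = (q - 5)*(q + 4)*(q^3 - 6*q^2 - 7*q + 60) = (q - 5)*(q + 3)*(q + 4)*(q^2 - 9*q + 20) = (q - 5)^2*(q + 3)*(q + 4)*(q - 4)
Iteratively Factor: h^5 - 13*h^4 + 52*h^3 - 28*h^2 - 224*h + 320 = (h - 4)*(h^4 - 9*h^3 + 16*h^2 + 36*h - 80) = (h - 4)^2*(h^3 - 5*h^2 - 4*h + 20) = (h - 5)*(h - 4)^2*(h^2 - 4) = (h - 5)*(h - 4)^2*(h + 2)*(h - 2)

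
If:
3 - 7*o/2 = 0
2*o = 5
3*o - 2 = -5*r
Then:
No Solution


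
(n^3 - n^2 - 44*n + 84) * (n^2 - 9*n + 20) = n^5 - 10*n^4 - 15*n^3 + 460*n^2 - 1636*n + 1680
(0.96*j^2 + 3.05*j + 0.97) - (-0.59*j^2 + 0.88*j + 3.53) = 1.55*j^2 + 2.17*j - 2.56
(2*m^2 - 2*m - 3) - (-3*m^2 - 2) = 5*m^2 - 2*m - 1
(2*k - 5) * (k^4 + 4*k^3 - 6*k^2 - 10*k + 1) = 2*k^5 + 3*k^4 - 32*k^3 + 10*k^2 + 52*k - 5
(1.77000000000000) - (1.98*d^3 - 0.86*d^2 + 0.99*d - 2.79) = -1.98*d^3 + 0.86*d^2 - 0.99*d + 4.56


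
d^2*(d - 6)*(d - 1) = d^4 - 7*d^3 + 6*d^2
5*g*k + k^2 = k*(5*g + k)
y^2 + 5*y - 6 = (y - 1)*(y + 6)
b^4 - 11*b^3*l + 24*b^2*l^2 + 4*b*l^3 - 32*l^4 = (b - 8*l)*(b - 2*l)^2*(b + l)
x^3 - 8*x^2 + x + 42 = (x - 7)*(x - 3)*(x + 2)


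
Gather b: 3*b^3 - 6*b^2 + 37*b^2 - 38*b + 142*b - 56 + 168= 3*b^3 + 31*b^2 + 104*b + 112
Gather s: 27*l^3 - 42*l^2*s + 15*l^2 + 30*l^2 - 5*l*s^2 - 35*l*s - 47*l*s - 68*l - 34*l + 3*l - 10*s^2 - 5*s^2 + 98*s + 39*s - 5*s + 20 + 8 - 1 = 27*l^3 + 45*l^2 - 99*l + s^2*(-5*l - 15) + s*(-42*l^2 - 82*l + 132) + 27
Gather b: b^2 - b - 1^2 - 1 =b^2 - b - 2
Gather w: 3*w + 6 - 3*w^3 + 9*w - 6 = -3*w^3 + 12*w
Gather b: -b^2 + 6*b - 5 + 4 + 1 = -b^2 + 6*b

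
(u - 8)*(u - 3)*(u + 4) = u^3 - 7*u^2 - 20*u + 96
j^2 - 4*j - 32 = (j - 8)*(j + 4)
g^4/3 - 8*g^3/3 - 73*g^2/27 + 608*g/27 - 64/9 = (g/3 + 1)*(g - 8)*(g - 8/3)*(g - 1/3)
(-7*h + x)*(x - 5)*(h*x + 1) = -7*h^2*x^2 + 35*h^2*x + h*x^3 - 5*h*x^2 - 7*h*x + 35*h + x^2 - 5*x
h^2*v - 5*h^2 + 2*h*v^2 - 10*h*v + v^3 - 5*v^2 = (h + v)^2*(v - 5)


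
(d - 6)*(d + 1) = d^2 - 5*d - 6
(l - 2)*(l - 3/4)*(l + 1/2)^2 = l^4 - 7*l^3/4 - l^2 + 13*l/16 + 3/8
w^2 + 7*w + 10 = (w + 2)*(w + 5)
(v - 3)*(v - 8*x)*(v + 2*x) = v^3 - 6*v^2*x - 3*v^2 - 16*v*x^2 + 18*v*x + 48*x^2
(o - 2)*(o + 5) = o^2 + 3*o - 10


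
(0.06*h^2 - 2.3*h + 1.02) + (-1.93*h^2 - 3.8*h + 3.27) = -1.87*h^2 - 6.1*h + 4.29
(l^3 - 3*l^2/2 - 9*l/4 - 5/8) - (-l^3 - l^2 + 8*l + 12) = 2*l^3 - l^2/2 - 41*l/4 - 101/8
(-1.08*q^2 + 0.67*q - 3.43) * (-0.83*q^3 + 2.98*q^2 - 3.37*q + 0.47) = 0.8964*q^5 - 3.7745*q^4 + 8.4831*q^3 - 12.9869*q^2 + 11.874*q - 1.6121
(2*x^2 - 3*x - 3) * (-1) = -2*x^2 + 3*x + 3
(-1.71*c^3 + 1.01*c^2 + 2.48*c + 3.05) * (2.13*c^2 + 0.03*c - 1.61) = -3.6423*c^5 + 2.1*c^4 + 8.0658*c^3 + 4.9448*c^2 - 3.9013*c - 4.9105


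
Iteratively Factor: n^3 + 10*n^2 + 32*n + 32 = (n + 2)*(n^2 + 8*n + 16) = (n + 2)*(n + 4)*(n + 4)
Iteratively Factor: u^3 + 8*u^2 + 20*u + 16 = (u + 2)*(u^2 + 6*u + 8) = (u + 2)^2*(u + 4)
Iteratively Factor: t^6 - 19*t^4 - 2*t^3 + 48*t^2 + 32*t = (t - 4)*(t^5 + 4*t^4 - 3*t^3 - 14*t^2 - 8*t) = (t - 4)*(t - 2)*(t^4 + 6*t^3 + 9*t^2 + 4*t) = (t - 4)*(t - 2)*(t + 1)*(t^3 + 5*t^2 + 4*t) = (t - 4)*(t - 2)*(t + 1)*(t + 4)*(t^2 + t) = (t - 4)*(t - 2)*(t + 1)^2*(t + 4)*(t)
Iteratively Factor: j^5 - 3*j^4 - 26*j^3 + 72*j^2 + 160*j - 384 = (j + 4)*(j^4 - 7*j^3 + 2*j^2 + 64*j - 96) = (j - 2)*(j + 4)*(j^3 - 5*j^2 - 8*j + 48) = (j - 4)*(j - 2)*(j + 4)*(j^2 - j - 12) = (j - 4)*(j - 2)*(j + 3)*(j + 4)*(j - 4)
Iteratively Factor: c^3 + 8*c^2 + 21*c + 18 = (c + 3)*(c^2 + 5*c + 6) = (c + 2)*(c + 3)*(c + 3)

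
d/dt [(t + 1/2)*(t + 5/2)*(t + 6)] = 3*t^2 + 18*t + 77/4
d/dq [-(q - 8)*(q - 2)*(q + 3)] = -3*q^2 + 14*q + 14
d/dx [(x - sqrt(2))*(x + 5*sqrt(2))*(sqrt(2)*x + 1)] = 3*sqrt(2)*x^2 + 18*x - 6*sqrt(2)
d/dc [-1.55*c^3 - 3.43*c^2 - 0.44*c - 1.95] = -4.65*c^2 - 6.86*c - 0.44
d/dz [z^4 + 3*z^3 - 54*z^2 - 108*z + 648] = 4*z^3 + 9*z^2 - 108*z - 108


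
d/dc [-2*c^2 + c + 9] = 1 - 4*c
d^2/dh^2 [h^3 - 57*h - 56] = 6*h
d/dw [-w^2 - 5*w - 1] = -2*w - 5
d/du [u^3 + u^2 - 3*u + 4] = 3*u^2 + 2*u - 3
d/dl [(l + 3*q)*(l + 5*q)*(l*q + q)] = q*(3*l^2 + 16*l*q + 2*l + 15*q^2 + 8*q)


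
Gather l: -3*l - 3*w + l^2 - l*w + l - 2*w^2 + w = l^2 + l*(-w - 2) - 2*w^2 - 2*w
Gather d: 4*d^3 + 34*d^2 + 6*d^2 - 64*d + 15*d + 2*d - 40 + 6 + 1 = 4*d^3 + 40*d^2 - 47*d - 33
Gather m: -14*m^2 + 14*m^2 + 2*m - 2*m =0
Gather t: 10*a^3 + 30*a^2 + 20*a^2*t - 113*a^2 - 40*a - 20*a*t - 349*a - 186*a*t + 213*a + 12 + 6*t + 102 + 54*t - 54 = 10*a^3 - 83*a^2 - 176*a + t*(20*a^2 - 206*a + 60) + 60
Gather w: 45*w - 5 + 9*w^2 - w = 9*w^2 + 44*w - 5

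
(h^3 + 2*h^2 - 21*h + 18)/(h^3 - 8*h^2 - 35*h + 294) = (h^2 - 4*h + 3)/(h^2 - 14*h + 49)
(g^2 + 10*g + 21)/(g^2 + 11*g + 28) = (g + 3)/(g + 4)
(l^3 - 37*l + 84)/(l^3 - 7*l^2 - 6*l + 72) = (l^2 + 4*l - 21)/(l^2 - 3*l - 18)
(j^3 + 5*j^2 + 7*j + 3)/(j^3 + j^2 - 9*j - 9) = (j + 1)/(j - 3)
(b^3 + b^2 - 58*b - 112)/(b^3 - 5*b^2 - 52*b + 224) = (b + 2)/(b - 4)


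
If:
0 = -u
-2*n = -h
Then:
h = 2*n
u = 0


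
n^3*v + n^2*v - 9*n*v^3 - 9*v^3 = (n - 3*v)*(n + 3*v)*(n*v + v)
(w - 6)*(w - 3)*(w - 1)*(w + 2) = w^4 - 8*w^3 + 7*w^2 + 36*w - 36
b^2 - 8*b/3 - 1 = (b - 3)*(b + 1/3)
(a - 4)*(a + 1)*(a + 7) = a^3 + 4*a^2 - 25*a - 28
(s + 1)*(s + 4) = s^2 + 5*s + 4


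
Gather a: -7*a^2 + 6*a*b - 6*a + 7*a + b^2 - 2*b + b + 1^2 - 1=-7*a^2 + a*(6*b + 1) + b^2 - b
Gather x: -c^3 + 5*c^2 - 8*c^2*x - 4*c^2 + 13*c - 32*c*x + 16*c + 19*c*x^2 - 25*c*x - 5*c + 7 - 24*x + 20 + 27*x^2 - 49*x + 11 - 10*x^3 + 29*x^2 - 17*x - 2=-c^3 + c^2 + 24*c - 10*x^3 + x^2*(19*c + 56) + x*(-8*c^2 - 57*c - 90) + 36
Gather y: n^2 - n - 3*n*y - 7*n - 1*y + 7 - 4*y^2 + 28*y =n^2 - 8*n - 4*y^2 + y*(27 - 3*n) + 7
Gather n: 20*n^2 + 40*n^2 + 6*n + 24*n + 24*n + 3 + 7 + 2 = 60*n^2 + 54*n + 12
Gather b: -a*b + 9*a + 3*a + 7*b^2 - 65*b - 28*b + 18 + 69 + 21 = 12*a + 7*b^2 + b*(-a - 93) + 108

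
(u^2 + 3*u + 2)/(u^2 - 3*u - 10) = (u + 1)/(u - 5)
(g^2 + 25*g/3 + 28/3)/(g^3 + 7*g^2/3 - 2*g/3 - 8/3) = (g + 7)/(g^2 + g - 2)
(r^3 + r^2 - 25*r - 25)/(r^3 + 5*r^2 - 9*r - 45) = (r^2 - 4*r - 5)/(r^2 - 9)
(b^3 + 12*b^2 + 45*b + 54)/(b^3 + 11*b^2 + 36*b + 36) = (b + 3)/(b + 2)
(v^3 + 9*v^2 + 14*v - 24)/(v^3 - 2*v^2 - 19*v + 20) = (v + 6)/(v - 5)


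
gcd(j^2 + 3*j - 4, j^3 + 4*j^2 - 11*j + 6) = j - 1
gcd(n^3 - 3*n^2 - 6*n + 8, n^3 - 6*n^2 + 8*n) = n - 4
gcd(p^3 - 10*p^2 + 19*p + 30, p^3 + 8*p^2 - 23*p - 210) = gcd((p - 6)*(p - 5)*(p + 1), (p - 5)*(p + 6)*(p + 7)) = p - 5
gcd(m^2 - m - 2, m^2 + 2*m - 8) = m - 2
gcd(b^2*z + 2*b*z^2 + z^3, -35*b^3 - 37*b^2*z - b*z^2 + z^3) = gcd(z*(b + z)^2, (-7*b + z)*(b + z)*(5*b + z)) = b + z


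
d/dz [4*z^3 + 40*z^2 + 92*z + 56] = 12*z^2 + 80*z + 92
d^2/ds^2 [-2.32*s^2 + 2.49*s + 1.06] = -4.64000000000000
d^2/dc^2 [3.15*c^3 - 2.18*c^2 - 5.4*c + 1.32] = 18.9*c - 4.36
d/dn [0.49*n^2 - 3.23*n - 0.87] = 0.98*n - 3.23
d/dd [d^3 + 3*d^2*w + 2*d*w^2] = 3*d^2 + 6*d*w + 2*w^2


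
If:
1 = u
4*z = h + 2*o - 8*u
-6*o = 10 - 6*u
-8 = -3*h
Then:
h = 8/3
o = -2/3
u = 1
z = -5/3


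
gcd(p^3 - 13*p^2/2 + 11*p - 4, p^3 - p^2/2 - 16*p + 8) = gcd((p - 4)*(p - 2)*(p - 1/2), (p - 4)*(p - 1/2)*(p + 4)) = p^2 - 9*p/2 + 2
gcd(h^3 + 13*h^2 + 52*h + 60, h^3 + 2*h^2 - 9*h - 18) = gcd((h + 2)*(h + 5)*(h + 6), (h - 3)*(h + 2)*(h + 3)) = h + 2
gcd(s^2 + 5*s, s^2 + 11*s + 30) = s + 5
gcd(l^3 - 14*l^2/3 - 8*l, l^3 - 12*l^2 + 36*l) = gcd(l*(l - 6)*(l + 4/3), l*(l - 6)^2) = l^2 - 6*l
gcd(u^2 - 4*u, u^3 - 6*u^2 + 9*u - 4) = u - 4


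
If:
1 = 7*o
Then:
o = 1/7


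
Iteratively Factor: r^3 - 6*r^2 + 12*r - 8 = (r - 2)*(r^2 - 4*r + 4) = (r - 2)^2*(r - 2)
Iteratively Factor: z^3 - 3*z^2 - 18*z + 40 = (z - 5)*(z^2 + 2*z - 8) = (z - 5)*(z + 4)*(z - 2)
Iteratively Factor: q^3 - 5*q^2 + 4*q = (q - 1)*(q^2 - 4*q) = (q - 4)*(q - 1)*(q)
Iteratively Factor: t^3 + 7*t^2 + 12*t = (t + 3)*(t^2 + 4*t) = t*(t + 3)*(t + 4)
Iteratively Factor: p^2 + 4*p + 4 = (p + 2)*(p + 2)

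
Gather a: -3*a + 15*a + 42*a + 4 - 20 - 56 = 54*a - 72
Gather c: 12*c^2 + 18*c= 12*c^2 + 18*c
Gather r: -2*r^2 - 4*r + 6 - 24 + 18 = -2*r^2 - 4*r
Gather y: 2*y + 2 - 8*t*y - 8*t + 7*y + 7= -8*t + y*(9 - 8*t) + 9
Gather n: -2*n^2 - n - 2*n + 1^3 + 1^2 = -2*n^2 - 3*n + 2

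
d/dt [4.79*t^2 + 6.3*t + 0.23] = 9.58*t + 6.3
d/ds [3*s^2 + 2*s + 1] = 6*s + 2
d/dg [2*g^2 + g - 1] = 4*g + 1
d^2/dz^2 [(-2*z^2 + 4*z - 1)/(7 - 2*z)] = 92/(8*z^3 - 84*z^2 + 294*z - 343)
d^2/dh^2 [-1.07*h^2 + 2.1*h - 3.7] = -2.14000000000000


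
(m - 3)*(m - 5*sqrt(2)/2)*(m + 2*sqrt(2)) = m^3 - 3*m^2 - sqrt(2)*m^2/2 - 10*m + 3*sqrt(2)*m/2 + 30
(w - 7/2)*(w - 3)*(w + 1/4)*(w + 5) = w^4 - 5*w^3/4 - 179*w^2/8 + 47*w + 105/8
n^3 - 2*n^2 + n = n*(n - 1)^2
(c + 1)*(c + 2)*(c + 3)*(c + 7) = c^4 + 13*c^3 + 53*c^2 + 83*c + 42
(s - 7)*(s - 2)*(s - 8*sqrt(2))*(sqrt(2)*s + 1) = sqrt(2)*s^4 - 15*s^3 - 9*sqrt(2)*s^3 + 6*sqrt(2)*s^2 + 135*s^2 - 210*s + 72*sqrt(2)*s - 112*sqrt(2)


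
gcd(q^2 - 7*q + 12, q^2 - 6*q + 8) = q - 4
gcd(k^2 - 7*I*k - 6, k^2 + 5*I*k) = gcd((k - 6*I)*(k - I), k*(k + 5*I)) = 1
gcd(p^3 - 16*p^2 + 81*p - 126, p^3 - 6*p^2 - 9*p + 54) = p^2 - 9*p + 18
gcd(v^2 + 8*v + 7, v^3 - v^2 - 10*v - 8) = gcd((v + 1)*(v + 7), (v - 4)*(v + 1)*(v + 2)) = v + 1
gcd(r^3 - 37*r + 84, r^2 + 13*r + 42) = r + 7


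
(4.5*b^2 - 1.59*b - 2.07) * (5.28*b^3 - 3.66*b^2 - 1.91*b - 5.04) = 23.76*b^5 - 24.8652*b^4 - 13.7052*b^3 - 12.0669*b^2 + 11.9673*b + 10.4328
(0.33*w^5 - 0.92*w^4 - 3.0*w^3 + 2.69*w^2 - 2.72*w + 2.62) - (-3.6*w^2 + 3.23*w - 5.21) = 0.33*w^5 - 0.92*w^4 - 3.0*w^3 + 6.29*w^2 - 5.95*w + 7.83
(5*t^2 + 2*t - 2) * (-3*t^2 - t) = -15*t^4 - 11*t^3 + 4*t^2 + 2*t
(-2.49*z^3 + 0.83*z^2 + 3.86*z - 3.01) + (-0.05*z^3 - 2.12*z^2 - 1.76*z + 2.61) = -2.54*z^3 - 1.29*z^2 + 2.1*z - 0.4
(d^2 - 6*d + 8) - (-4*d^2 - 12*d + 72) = 5*d^2 + 6*d - 64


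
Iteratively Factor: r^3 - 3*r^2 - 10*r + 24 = (r - 2)*(r^2 - r - 12) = (r - 4)*(r - 2)*(r + 3)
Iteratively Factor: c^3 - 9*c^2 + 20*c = (c - 5)*(c^2 - 4*c) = (c - 5)*(c - 4)*(c)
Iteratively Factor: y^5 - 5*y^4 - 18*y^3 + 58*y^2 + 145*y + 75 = (y - 5)*(y^4 - 18*y^2 - 32*y - 15) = (y - 5)*(y + 1)*(y^3 - y^2 - 17*y - 15) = (y - 5)^2*(y + 1)*(y^2 + 4*y + 3) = (y - 5)^2*(y + 1)*(y + 3)*(y + 1)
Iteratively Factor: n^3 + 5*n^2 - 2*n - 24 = (n + 3)*(n^2 + 2*n - 8) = (n + 3)*(n + 4)*(n - 2)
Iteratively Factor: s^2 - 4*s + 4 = (s - 2)*(s - 2)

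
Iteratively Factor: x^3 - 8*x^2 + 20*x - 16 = (x - 2)*(x^2 - 6*x + 8) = (x - 2)^2*(x - 4)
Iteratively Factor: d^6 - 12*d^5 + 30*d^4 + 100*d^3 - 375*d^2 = (d - 5)*(d^5 - 7*d^4 - 5*d^3 + 75*d^2) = d*(d - 5)*(d^4 - 7*d^3 - 5*d^2 + 75*d) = d^2*(d - 5)*(d^3 - 7*d^2 - 5*d + 75) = d^2*(d - 5)^2*(d^2 - 2*d - 15) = d^2*(d - 5)^2*(d + 3)*(d - 5)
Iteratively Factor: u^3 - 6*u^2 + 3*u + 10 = (u - 5)*(u^2 - u - 2) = (u - 5)*(u + 1)*(u - 2)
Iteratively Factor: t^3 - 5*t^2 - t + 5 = (t - 5)*(t^2 - 1) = (t - 5)*(t - 1)*(t + 1)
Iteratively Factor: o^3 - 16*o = (o)*(o^2 - 16) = o*(o - 4)*(o + 4)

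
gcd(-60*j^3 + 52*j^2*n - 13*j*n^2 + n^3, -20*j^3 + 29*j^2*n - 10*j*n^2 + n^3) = 5*j - n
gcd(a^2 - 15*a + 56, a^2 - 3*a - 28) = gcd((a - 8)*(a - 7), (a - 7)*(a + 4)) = a - 7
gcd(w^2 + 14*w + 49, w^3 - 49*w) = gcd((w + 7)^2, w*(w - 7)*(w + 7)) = w + 7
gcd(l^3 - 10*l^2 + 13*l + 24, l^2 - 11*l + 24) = l^2 - 11*l + 24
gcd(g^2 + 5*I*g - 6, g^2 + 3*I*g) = g + 3*I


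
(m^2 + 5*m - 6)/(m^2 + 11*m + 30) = (m - 1)/(m + 5)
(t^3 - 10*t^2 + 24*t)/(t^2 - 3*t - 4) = t*(t - 6)/(t + 1)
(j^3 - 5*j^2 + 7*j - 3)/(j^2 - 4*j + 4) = (j^3 - 5*j^2 + 7*j - 3)/(j^2 - 4*j + 4)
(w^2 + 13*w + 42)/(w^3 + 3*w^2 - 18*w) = (w + 7)/(w*(w - 3))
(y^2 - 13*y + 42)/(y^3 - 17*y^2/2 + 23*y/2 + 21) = 2*(y - 7)/(2*y^2 - 5*y - 7)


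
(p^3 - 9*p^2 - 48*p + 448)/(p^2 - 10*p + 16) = (p^2 - p - 56)/(p - 2)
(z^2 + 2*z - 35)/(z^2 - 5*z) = (z + 7)/z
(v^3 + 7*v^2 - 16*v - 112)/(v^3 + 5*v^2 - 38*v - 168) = (v - 4)/(v - 6)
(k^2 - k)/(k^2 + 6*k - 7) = k/(k + 7)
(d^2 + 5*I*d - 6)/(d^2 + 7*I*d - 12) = (d + 2*I)/(d + 4*I)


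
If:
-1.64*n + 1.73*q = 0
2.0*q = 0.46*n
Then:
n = 0.00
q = 0.00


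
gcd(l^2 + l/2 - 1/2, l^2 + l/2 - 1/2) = l^2 + l/2 - 1/2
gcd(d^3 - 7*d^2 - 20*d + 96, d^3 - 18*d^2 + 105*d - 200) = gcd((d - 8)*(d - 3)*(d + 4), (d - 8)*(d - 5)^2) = d - 8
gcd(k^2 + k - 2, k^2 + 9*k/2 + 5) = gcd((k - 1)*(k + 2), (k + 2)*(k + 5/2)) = k + 2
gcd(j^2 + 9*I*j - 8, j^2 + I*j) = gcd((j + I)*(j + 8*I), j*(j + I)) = j + I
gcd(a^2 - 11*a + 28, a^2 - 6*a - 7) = a - 7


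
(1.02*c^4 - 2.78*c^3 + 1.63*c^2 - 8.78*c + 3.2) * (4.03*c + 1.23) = 4.1106*c^5 - 9.9488*c^4 + 3.1495*c^3 - 33.3785*c^2 + 2.0966*c + 3.936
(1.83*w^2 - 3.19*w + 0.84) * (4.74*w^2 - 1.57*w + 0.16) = 8.6742*w^4 - 17.9937*w^3 + 9.2827*w^2 - 1.8292*w + 0.1344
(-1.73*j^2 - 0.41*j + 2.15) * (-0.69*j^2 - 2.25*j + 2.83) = 1.1937*j^4 + 4.1754*j^3 - 5.4569*j^2 - 5.9978*j + 6.0845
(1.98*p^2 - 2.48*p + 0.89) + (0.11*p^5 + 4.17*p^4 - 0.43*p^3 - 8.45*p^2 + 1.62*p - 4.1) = 0.11*p^5 + 4.17*p^4 - 0.43*p^3 - 6.47*p^2 - 0.86*p - 3.21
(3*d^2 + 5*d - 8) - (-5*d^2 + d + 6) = 8*d^2 + 4*d - 14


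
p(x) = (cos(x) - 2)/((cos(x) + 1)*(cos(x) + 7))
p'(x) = (cos(x) - 2)*sin(x)/((cos(x) + 1)*(cos(x) + 7)^2) + (cos(x) - 2)*sin(x)/((cos(x) + 1)^2*(cos(x) + 7)) - sin(x)/((cos(x) + 1)*(cos(x) + 7))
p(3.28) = -52.04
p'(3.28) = 754.31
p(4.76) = -0.26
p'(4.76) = 0.42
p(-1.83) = -0.45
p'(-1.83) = 0.84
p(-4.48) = -0.43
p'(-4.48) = -0.79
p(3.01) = -57.58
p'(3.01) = -877.67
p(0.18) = -0.06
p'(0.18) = -0.02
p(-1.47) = -0.24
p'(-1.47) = 0.38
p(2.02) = -0.66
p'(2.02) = -1.38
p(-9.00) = -5.38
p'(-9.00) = 26.07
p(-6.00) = -0.07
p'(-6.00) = -0.03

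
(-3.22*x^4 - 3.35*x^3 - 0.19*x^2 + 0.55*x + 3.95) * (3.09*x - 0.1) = -9.9498*x^5 - 10.0295*x^4 - 0.2521*x^3 + 1.7185*x^2 + 12.1505*x - 0.395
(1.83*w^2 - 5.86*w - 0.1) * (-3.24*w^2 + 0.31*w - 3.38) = -5.9292*w^4 + 19.5537*w^3 - 7.678*w^2 + 19.7758*w + 0.338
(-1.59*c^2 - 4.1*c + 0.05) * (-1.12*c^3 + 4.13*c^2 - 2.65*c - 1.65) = 1.7808*c^5 - 1.9747*c^4 - 12.7755*c^3 + 13.695*c^2 + 6.6325*c - 0.0825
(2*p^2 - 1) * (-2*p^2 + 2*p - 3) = -4*p^4 + 4*p^3 - 4*p^2 - 2*p + 3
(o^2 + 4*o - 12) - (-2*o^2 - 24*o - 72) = 3*o^2 + 28*o + 60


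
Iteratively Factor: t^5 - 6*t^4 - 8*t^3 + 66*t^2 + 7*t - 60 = (t - 5)*(t^4 - t^3 - 13*t^2 + t + 12) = (t - 5)*(t - 1)*(t^3 - 13*t - 12) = (t - 5)*(t - 4)*(t - 1)*(t^2 + 4*t + 3) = (t - 5)*(t - 4)*(t - 1)*(t + 1)*(t + 3)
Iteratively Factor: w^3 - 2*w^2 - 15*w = (w)*(w^2 - 2*w - 15) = w*(w - 5)*(w + 3)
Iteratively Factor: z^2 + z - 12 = (z + 4)*(z - 3)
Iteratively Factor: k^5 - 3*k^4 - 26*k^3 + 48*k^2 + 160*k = (k - 4)*(k^4 + k^3 - 22*k^2 - 40*k) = (k - 4)*(k + 2)*(k^3 - k^2 - 20*k) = (k - 4)*(k + 2)*(k + 4)*(k^2 - 5*k) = k*(k - 4)*(k + 2)*(k + 4)*(k - 5)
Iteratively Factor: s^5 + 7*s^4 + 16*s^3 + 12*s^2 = (s)*(s^4 + 7*s^3 + 16*s^2 + 12*s) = s*(s + 2)*(s^3 + 5*s^2 + 6*s) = s^2*(s + 2)*(s^2 + 5*s + 6) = s^2*(s + 2)^2*(s + 3)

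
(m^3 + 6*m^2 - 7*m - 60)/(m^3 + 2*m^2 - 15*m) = (m + 4)/m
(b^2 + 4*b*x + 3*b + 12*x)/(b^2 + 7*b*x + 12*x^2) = (b + 3)/(b + 3*x)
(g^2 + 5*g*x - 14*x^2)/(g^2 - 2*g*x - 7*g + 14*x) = (g + 7*x)/(g - 7)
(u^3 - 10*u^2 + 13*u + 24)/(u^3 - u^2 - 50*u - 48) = (u - 3)/(u + 6)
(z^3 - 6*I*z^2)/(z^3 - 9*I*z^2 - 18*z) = z/(z - 3*I)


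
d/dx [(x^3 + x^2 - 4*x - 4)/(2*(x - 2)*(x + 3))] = (x^2 + 6*x + 7)/(2*(x^2 + 6*x + 9))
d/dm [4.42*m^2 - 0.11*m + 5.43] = 8.84*m - 0.11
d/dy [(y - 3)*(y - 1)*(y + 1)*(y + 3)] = 4*y*(y^2 - 5)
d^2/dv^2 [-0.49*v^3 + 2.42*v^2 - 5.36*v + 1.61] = 4.84 - 2.94*v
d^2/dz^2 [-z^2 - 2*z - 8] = -2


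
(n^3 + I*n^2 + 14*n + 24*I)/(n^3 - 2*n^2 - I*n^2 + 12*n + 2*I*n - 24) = (n + 2*I)/(n - 2)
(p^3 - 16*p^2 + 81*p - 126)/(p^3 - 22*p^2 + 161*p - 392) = (p^2 - 9*p + 18)/(p^2 - 15*p + 56)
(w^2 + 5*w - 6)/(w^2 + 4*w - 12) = (w - 1)/(w - 2)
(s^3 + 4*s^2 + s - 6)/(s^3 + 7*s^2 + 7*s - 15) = (s + 2)/(s + 5)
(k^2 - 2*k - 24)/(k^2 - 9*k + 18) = (k + 4)/(k - 3)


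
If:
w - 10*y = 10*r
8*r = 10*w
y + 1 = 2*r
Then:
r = 25/73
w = 20/73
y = -23/73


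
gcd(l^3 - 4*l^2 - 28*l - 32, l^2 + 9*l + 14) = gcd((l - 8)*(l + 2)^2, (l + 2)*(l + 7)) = l + 2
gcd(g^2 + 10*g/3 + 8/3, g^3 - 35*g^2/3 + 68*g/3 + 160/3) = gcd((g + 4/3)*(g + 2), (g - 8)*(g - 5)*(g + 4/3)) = g + 4/3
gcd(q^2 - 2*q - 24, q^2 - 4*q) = 1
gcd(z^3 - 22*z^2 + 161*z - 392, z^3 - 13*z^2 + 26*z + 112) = z^2 - 15*z + 56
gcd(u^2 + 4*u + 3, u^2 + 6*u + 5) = u + 1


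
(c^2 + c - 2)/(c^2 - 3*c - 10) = (c - 1)/(c - 5)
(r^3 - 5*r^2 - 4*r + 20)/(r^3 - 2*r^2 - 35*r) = (-r^3 + 5*r^2 + 4*r - 20)/(r*(-r^2 + 2*r + 35))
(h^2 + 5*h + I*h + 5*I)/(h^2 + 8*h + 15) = (h + I)/(h + 3)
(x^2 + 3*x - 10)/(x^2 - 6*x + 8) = (x + 5)/(x - 4)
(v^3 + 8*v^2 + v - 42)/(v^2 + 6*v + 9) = (v^2 + 5*v - 14)/(v + 3)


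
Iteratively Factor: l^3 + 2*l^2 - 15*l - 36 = (l - 4)*(l^2 + 6*l + 9) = (l - 4)*(l + 3)*(l + 3)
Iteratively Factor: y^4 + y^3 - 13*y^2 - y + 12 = (y + 1)*(y^3 - 13*y + 12) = (y + 1)*(y + 4)*(y^2 - 4*y + 3) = (y - 3)*(y + 1)*(y + 4)*(y - 1)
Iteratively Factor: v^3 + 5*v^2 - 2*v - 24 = (v + 4)*(v^2 + v - 6) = (v - 2)*(v + 4)*(v + 3)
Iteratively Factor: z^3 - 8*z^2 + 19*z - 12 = (z - 3)*(z^2 - 5*z + 4) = (z - 3)*(z - 1)*(z - 4)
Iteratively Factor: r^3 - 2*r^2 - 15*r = (r)*(r^2 - 2*r - 15) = r*(r + 3)*(r - 5)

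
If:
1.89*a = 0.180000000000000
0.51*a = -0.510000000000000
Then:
No Solution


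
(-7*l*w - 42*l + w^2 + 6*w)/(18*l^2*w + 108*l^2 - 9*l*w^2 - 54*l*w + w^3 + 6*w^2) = (-7*l + w)/(18*l^2 - 9*l*w + w^2)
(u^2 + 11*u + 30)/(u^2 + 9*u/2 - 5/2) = 2*(u + 6)/(2*u - 1)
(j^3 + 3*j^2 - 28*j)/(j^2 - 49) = j*(j - 4)/(j - 7)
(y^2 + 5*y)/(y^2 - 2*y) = (y + 5)/(y - 2)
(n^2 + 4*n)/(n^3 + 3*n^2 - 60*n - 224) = n/(n^2 - n - 56)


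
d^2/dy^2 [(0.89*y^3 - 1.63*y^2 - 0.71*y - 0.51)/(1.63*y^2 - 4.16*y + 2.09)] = (7.105427357601e-15*y^5 - 2.8421709430404e-14*y^4 - 1.13816400000005*y^3 - 21.240684*y^2 + 58.587444*y - 40.762932)/(4.330747*y^6 - 33.158112*y^5 + 101.283147*y^4 - 157.022528*y^3 + 129.866121*y^2 - 54.513888*y + 9.129329)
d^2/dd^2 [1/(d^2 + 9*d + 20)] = 2*(-d^2 - 9*d + (2*d + 9)^2 - 20)/(d^2 + 9*d + 20)^3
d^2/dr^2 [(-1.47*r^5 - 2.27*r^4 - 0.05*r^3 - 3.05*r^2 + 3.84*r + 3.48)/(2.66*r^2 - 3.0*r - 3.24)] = (-62.406792*r^7 + 155.566376*r^6 + 177.970464*r^5 - 433.849392*r^4 - 657.759072*r^3 - 298.848816*r^2 + 28.7962559999999*r - 16.060896)/(18.821096*r^6 - 63.6804*r^5 + 3.045168*r^4 + 128.1312*r^3 - 3.70915199999999*r^2 - 94.4784*r - 34.012224)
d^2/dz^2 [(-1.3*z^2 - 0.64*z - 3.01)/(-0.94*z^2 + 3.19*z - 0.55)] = (8.92736799999999*z^3 + 11.925216*z^2 - 56.139996*z + 61.180042)/(0.830584*z^6 - 8.456052*z^5 + 30.154542*z^4 - 42.357139*z^3 + 17.643615*z^2 - 2.894925*z + 0.166375)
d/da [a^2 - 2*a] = 2*a - 2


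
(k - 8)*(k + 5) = k^2 - 3*k - 40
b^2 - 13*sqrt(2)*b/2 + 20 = (b - 4*sqrt(2))*(b - 5*sqrt(2)/2)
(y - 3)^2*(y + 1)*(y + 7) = y^4 + 2*y^3 - 32*y^2 + 30*y + 63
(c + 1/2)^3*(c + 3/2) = c^4 + 3*c^3 + 3*c^2 + 5*c/4 + 3/16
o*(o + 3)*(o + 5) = o^3 + 8*o^2 + 15*o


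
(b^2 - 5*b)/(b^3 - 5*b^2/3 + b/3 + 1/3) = 3*b*(b - 5)/(3*b^3 - 5*b^2 + b + 1)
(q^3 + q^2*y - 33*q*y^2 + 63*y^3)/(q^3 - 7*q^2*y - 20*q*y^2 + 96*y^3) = (-q^2 - 4*q*y + 21*y^2)/(-q^2 + 4*q*y + 32*y^2)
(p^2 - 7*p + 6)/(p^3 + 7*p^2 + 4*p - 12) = (p - 6)/(p^2 + 8*p + 12)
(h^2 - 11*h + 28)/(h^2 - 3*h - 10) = (-h^2 + 11*h - 28)/(-h^2 + 3*h + 10)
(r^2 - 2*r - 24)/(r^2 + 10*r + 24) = (r - 6)/(r + 6)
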